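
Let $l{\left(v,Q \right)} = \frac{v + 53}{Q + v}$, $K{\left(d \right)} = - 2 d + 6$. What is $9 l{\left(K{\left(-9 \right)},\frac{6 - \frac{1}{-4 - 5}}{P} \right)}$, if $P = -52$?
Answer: $\frac{324324}{11177} \approx 29.017$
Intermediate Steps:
$K{\left(d \right)} = 6 - 2 d$
$l{\left(v,Q \right)} = \frac{53 + v}{Q + v}$
$9 l{\left(K{\left(-9 \right)},\frac{6 - \frac{1}{-4 - 5}}{P} \right)} = 9 \frac{53 + \left(6 - -18\right)}{\frac{6 - \frac{1}{-4 - 5}}{-52} + \left(6 - -18\right)} = 9 \frac{53 + \left(6 + 18\right)}{\left(6 - \frac{1}{-9}\right) \left(- \frac{1}{52}\right) + \left(6 + 18\right)} = 9 \frac{53 + 24}{\left(6 - - \frac{1}{9}\right) \left(- \frac{1}{52}\right) + 24} = 9 \frac{1}{\left(6 + \frac{1}{9}\right) \left(- \frac{1}{52}\right) + 24} \cdot 77 = 9 \frac{1}{\frac{55}{9} \left(- \frac{1}{52}\right) + 24} \cdot 77 = 9 \frac{1}{- \frac{55}{468} + 24} \cdot 77 = 9 \frac{1}{\frac{11177}{468}} \cdot 77 = 9 \cdot \frac{468}{11177} \cdot 77 = 9 \cdot \frac{36036}{11177} = \frac{324324}{11177}$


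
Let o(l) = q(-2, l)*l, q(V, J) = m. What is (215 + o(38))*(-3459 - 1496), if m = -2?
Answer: -688745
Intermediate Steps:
q(V, J) = -2
o(l) = -2*l
(215 + o(38))*(-3459 - 1496) = (215 - 2*38)*(-3459 - 1496) = (215 - 76)*(-4955) = 139*(-4955) = -688745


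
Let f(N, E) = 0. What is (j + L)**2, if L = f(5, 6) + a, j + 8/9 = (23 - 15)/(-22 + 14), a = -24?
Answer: 54289/81 ≈ 670.23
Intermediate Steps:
j = -17/9 (j = -8/9 + (23 - 15)/(-22 + 14) = -8/9 + 8/(-8) = -8/9 + 8*(-1/8) = -8/9 - 1 = -17/9 ≈ -1.8889)
L = -24 (L = 0 - 24 = -24)
(j + L)**2 = (-17/9 - 24)**2 = (-233/9)**2 = 54289/81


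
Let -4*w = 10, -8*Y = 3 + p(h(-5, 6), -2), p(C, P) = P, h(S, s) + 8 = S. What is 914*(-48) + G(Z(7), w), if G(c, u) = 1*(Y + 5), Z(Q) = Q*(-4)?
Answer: -350937/8 ≈ -43867.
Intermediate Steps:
h(S, s) = -8 + S
Y = -⅛ (Y = -(3 - 2)/8 = -⅛*1 = -⅛ ≈ -0.12500)
w = -5/2 (w = -¼*10 = -5/2 ≈ -2.5000)
Z(Q) = -4*Q
G(c, u) = 39/8 (G(c, u) = 1*(-⅛ + 5) = 1*(39/8) = 39/8)
914*(-48) + G(Z(7), w) = 914*(-48) + 39/8 = -43872 + 39/8 = -350937/8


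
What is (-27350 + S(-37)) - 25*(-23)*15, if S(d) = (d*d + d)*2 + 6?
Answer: -16055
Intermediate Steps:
S(d) = 6 + 2*d + 2*d**2 (S(d) = (d**2 + d)*2 + 6 = (d + d**2)*2 + 6 = (2*d + 2*d**2) + 6 = 6 + 2*d + 2*d**2)
(-27350 + S(-37)) - 25*(-23)*15 = (-27350 + (6 + 2*(-37) + 2*(-37)**2)) - 25*(-23)*15 = (-27350 + (6 - 74 + 2*1369)) + 575*15 = (-27350 + (6 - 74 + 2738)) + 8625 = (-27350 + 2670) + 8625 = -24680 + 8625 = -16055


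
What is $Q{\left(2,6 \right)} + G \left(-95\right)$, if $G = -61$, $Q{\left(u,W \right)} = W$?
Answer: $5801$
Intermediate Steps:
$Q{\left(2,6 \right)} + G \left(-95\right) = 6 - -5795 = 6 + 5795 = 5801$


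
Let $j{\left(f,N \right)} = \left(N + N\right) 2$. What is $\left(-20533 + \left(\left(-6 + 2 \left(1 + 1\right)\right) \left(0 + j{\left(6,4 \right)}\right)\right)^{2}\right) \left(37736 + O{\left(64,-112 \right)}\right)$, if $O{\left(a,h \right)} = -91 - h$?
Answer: $-736601313$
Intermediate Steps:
$j{\left(f,N \right)} = 4 N$ ($j{\left(f,N \right)} = 2 N 2 = 4 N$)
$\left(-20533 + \left(\left(-6 + 2 \left(1 + 1\right)\right) \left(0 + j{\left(6,4 \right)}\right)\right)^{2}\right) \left(37736 + O{\left(64,-112 \right)}\right) = \left(-20533 + \left(\left(-6 + 2 \left(1 + 1\right)\right) \left(0 + 4 \cdot 4\right)\right)^{2}\right) \left(37736 - -21\right) = \left(-20533 + \left(\left(-6 + 2 \cdot 2\right) \left(0 + 16\right)\right)^{2}\right) \left(37736 + \left(-91 + 112\right)\right) = \left(-20533 + \left(\left(-6 + 4\right) 16\right)^{2}\right) \left(37736 + 21\right) = \left(-20533 + \left(\left(-2\right) 16\right)^{2}\right) 37757 = \left(-20533 + \left(-32\right)^{2}\right) 37757 = \left(-20533 + 1024\right) 37757 = \left(-19509\right) 37757 = -736601313$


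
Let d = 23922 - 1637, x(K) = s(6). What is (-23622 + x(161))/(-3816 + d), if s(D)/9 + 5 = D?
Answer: -23613/18469 ≈ -1.2785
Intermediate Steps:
s(D) = -45 + 9*D
x(K) = 9 (x(K) = -45 + 9*6 = -45 + 54 = 9)
d = 22285
(-23622 + x(161))/(-3816 + d) = (-23622 + 9)/(-3816 + 22285) = -23613/18469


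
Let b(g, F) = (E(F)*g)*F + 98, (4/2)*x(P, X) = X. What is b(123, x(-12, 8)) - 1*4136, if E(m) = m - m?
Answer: -4038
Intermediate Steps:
E(m) = 0
x(P, X) = X/2
b(g, F) = 98 (b(g, F) = (0*g)*F + 98 = 0*F + 98 = 0 + 98 = 98)
b(123, x(-12, 8)) - 1*4136 = 98 - 1*4136 = 98 - 4136 = -4038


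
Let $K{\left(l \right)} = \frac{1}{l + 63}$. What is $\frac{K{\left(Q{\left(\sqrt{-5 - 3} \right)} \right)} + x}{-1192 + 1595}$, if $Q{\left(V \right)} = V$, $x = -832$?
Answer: $\frac{- 1664 \sqrt{2} + 52415 i}{403 \left(- 63 i + 2 \sqrt{2}\right)} \approx -2.0645 - 1.7647 \cdot 10^{-6} i$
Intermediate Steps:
$K{\left(l \right)} = \frac{1}{63 + l}$
$\frac{K{\left(Q{\left(\sqrt{-5 - 3} \right)} \right)} + x}{-1192 + 1595} = \frac{\frac{1}{63 + \sqrt{-5 - 3}} - 832}{-1192 + 1595} = \frac{\frac{1}{63 + \sqrt{-8}} - 832}{403} = \left(\frac{1}{63 + 2 i \sqrt{2}} - 832\right) \frac{1}{403} = \left(-832 + \frac{1}{63 + 2 i \sqrt{2}}\right) \frac{1}{403} = - \frac{64}{31} + \frac{1}{403 \left(63 + 2 i \sqrt{2}\right)}$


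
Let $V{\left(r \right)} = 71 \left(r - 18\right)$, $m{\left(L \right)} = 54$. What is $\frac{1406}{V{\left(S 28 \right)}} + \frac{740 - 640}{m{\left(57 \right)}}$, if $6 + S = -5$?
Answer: $\frac{559669}{312471} \approx 1.7911$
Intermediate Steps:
$S = -11$ ($S = -6 - 5 = -11$)
$V{\left(r \right)} = -1278 + 71 r$ ($V{\left(r \right)} = 71 \left(-18 + r\right) = -1278 + 71 r$)
$\frac{1406}{V{\left(S 28 \right)}} + \frac{740 - 640}{m{\left(57 \right)}} = \frac{1406}{-1278 + 71 \left(\left(-11\right) 28\right)} + \frac{740 - 640}{54} = \frac{1406}{-1278 + 71 \left(-308\right)} + \left(740 - 640\right) \frac{1}{54} = \frac{1406}{-1278 - 21868} + 100 \cdot \frac{1}{54} = \frac{1406}{-23146} + \frac{50}{27} = 1406 \left(- \frac{1}{23146}\right) + \frac{50}{27} = - \frac{703}{11573} + \frac{50}{27} = \frac{559669}{312471}$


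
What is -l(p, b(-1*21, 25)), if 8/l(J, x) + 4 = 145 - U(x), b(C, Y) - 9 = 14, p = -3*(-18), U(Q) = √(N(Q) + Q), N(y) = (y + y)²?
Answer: -188/2957 - 4*√2139/8871 ≈ -0.084432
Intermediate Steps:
N(y) = 4*y² (N(y) = (2*y)² = 4*y²)
U(Q) = √(Q + 4*Q²) (U(Q) = √(4*Q² + Q) = √(Q + 4*Q²))
p = 54
b(C, Y) = 23 (b(C, Y) = 9 + 14 = 23)
l(J, x) = 8/(141 - √(x*(1 + 4*x))) (l(J, x) = 8/(-4 + (145 - √(x*(1 + 4*x)))) = 8/(141 - √(x*(1 + 4*x))))
-l(p, b(-1*21, 25)) = -(-8)/(-141 + √(23*(1 + 4*23))) = -(-8)/(-141 + √(23*(1 + 92))) = -(-8)/(-141 + √(23*93)) = -(-8)/(-141 + √2139) = 8/(-141 + √2139)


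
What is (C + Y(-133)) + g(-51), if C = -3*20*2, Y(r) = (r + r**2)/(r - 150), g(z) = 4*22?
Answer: -26612/283 ≈ -94.035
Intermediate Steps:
g(z) = 88
Y(r) = (r + r**2)/(-150 + r)
C = -120 (C = -60*2 = -120)
(C + Y(-133)) + g(-51) = (-120 - 133*(1 - 133)/(-150 - 133)) + 88 = (-120 - 133*(-132)/(-283)) + 88 = (-120 - 133*(-1/283)*(-132)) + 88 = (-120 - 17556/283) + 88 = -51516/283 + 88 = -26612/283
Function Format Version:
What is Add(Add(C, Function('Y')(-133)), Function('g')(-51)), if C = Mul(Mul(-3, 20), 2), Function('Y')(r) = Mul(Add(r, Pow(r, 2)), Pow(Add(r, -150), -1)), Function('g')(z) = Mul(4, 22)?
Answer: Rational(-26612, 283) ≈ -94.035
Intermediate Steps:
Function('g')(z) = 88
Function('Y')(r) = Mul(Pow(Add(-150, r), -1), Add(r, Pow(r, 2))) (Function('Y')(r) = Mul(Add(r, Pow(r, 2)), Pow(Add(-150, r), -1)) = Mul(Pow(Add(-150, r), -1), Add(r, Pow(r, 2))))
C = -120 (C = Mul(-60, 2) = -120)
Add(Add(C, Function('Y')(-133)), Function('g')(-51)) = Add(Add(-120, Mul(-133, Pow(Add(-150, -133), -1), Add(1, -133))), 88) = Add(Add(-120, Mul(-133, Pow(-283, -1), -132)), 88) = Add(Add(-120, Mul(-133, Rational(-1, 283), -132)), 88) = Add(Add(-120, Rational(-17556, 283)), 88) = Add(Rational(-51516, 283), 88) = Rational(-26612, 283)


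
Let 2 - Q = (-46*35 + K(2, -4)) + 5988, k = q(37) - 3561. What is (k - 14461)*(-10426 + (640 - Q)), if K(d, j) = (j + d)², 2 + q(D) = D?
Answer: 97237722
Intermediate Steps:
q(D) = -2 + D
K(d, j) = (d + j)²
k = -3526 (k = (-2 + 37) - 3561 = 35 - 3561 = -3526)
Q = -4380 (Q = 2 - ((-46*35 + (2 - 4)²) + 5988) = 2 - ((-1610 + (-2)²) + 5988) = 2 - ((-1610 + 4) + 5988) = 2 - (-1606 + 5988) = 2 - 1*4382 = 2 - 4382 = -4380)
(k - 14461)*(-10426 + (640 - Q)) = (-3526 - 14461)*(-10426 + (640 - 1*(-4380))) = -17987*(-10426 + (640 + 4380)) = -17987*(-10426 + 5020) = -17987*(-5406) = 97237722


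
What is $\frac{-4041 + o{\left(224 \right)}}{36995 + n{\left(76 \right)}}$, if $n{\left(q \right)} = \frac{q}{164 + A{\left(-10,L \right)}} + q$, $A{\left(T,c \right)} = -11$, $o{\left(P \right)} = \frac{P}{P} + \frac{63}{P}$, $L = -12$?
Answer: $- \frac{19778463}{181502048} \approx -0.10897$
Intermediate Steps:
$o{\left(P \right)} = 1 + \frac{63}{P}$
$n{\left(q \right)} = \frac{154 q}{153}$ ($n{\left(q \right)} = \frac{q}{164 - 11} + q = \frac{q}{153} + q = \frac{154 q}{153}$)
$\frac{-4041 + o{\left(224 \right)}}{36995 + n{\left(76 \right)}} = \frac{-4041 + \frac{63 + 224}{224}}{36995 + \frac{154}{153} \cdot 76} = \frac{-4041 + \frac{1}{224} \cdot 287}{36995 + \frac{11704}{153}} = \frac{-4041 + \frac{41}{32}}{\frac{5671939}{153}} = \left(- \frac{129271}{32}\right) \frac{153}{5671939} = - \frac{19778463}{181502048}$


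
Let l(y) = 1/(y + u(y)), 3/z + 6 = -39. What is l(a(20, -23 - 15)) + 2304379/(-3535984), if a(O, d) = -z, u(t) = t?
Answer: 24215501/3535984 ≈ 6.8483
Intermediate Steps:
z = -1/15 (z = 3/(-6 - 39) = 3/(-45) = 3*(-1/45) = -1/15 ≈ -0.066667)
a(O, d) = 1/15 (a(O, d) = -1*(-1/15) = 1/15)
l(y) = 1/(2*y) (l(y) = 1/(y + y) = 1/(2*y))
l(a(20, -23 - 15)) + 2304379/(-3535984) = 1/(2*(1/15)) + 2304379/(-3535984) = (½)*15 + 2304379*(-1/3535984) = 15/2 - 2304379/3535984 = 24215501/3535984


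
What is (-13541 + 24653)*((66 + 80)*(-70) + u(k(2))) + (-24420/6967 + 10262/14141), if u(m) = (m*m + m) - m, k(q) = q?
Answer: -11184048981174490/98520347 ≈ -1.1352e+8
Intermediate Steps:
u(m) = m**2 (u(m) = (m**2 + m) - m = (m + m**2) - m = m**2)
(-13541 + 24653)*((66 + 80)*(-70) + u(k(2))) + (-24420/6967 + 10262/14141) = (-13541 + 24653)*((66 + 80)*(-70) + 2**2) + (-24420/6967 + 10262/14141) = 11112*(146*(-70) + 4) + (-24420*1/6967 + 10262*(1/14141)) = 11112*(-10220 + 4) + (-24420/6967 + 10262/14141) = 11112*(-10216) - 273827866/98520347 = -113520192 - 273827866/98520347 = -11184048981174490/98520347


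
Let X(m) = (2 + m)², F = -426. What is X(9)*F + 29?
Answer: -51517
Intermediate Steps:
X(9)*F + 29 = (2 + 9)²*(-426) + 29 = 11²*(-426) + 29 = 121*(-426) + 29 = -51546 + 29 = -51517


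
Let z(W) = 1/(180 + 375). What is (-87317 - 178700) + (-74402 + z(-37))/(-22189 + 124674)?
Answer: -15130868789084/56879175 ≈ -2.6602e+5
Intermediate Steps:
z(W) = 1/555
(-87317 - 178700) + (-74402 + z(-37))/(-22189 + 124674) = (-87317 - 178700) + (-74402 + 1/555)/(-22189 + 124674) = -266017 - 41293109/555/102485 = -266017 - 41293109/555*1/102485 = -266017 - 41293109/56879175 = -15130868789084/56879175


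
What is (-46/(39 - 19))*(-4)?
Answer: 46/5 ≈ 9.2000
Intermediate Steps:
(-46/(39 - 19))*(-4) = (-46/20)*(-4) = ((1/20)*(-46))*(-4) = -23/10*(-4) = 46/5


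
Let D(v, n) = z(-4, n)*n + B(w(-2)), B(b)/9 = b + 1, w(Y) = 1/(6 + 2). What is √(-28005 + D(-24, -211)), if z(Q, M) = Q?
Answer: I*√434414/4 ≈ 164.78*I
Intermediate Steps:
w(Y) = ⅛ (w(Y) = 1/8 = ⅛)
B(b) = 9 + 9*b (B(b) = 9*(b + 1) = 9*(1 + b) = 9 + 9*b)
D(v, n) = 81/8 - 4*n (D(v, n) = -4*n + (9 + 9*(⅛)) = -4*n + (9 + 9/8) = -4*n + 81/8 = 81/8 - 4*n)
√(-28005 + D(-24, -211)) = √(-28005 + (81/8 - 4*(-211))) = √(-28005 + (81/8 + 844)) = √(-28005 + 6833/8) = √(-217207/8) = I*√434414/4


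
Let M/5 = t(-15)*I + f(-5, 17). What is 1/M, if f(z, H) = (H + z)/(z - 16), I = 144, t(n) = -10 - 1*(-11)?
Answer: 7/5020 ≈ 0.0013944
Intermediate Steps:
t(n) = 1 (t(n) = -10 + 11 = 1)
f(z, H) = (H + z)/(-16 + z)
M = 5020/7 (M = 5*(1*144 + (17 - 5)/(-16 - 5)) = 5*(144 + 12/(-21)) = 5*(144 - 1/21*12) = 5*(144 - 4/7) = 5*(1004/7) = 5020/7 ≈ 717.14)
1/M = 1/(5020/7) = 7/5020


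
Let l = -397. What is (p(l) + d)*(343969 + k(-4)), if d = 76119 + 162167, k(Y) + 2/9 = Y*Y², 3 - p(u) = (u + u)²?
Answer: -1213751042021/9 ≈ -1.3486e+11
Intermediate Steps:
p(u) = 3 - 4*u² (p(u) = 3 - (u + u)² = 3 - (2*u)² = 3 - 4*u²)
k(Y) = -2/9 + Y³ (k(Y) = -2/9 + Y*Y² = -2/9 + Y³)
d = 238286
(p(l) + d)*(343969 + k(-4)) = ((3 - 4*(-397)²) + 238286)*(343969 + (-2/9 + (-4)³)) = ((3 - 4*157609) + 238286)*(343969 + (-2/9 - 64)) = ((3 - 630436) + 238286)*(343969 - 578/9) = (-630433 + 238286)*(3095143/9) = -392147*3095143/9 = -1213751042021/9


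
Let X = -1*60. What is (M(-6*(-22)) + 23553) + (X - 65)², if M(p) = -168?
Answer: 39010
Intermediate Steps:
X = -60
(M(-6*(-22)) + 23553) + (X - 65)² = (-168 + 23553) + (-60 - 65)² = 23385 + (-125)² = 23385 + 15625 = 39010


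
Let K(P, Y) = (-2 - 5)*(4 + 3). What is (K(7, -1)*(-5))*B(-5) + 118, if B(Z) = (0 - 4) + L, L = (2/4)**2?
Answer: -3203/4 ≈ -800.75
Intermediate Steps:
K(P, Y) = -49 (K(P, Y) = -7*7 = -49)
L = 1/4 (L = (2*(1/4))**2 = (1/2)**2 = 1/4 ≈ 0.25000)
B(Z) = -15/4 (B(Z) = (0 - 4) + 1/4 = -4 + 1/4 = -15/4)
(K(7, -1)*(-5))*B(-5) + 118 = -49*(-5)*(-15/4) + 118 = 245*(-15/4) + 118 = -3675/4 + 118 = -3203/4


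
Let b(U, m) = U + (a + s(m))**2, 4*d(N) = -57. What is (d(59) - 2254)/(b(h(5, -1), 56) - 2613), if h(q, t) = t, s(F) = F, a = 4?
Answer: -9073/3944 ≈ -2.3005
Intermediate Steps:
d(N) = -57/4 (d(N) = (1/4)*(-57) = -57/4)
b(U, m) = U + (4 + m)**2
(d(59) - 2254)/(b(h(5, -1), 56) - 2613) = (-57/4 - 2254)/((-1 + (4 + 56)**2) - 2613) = -9073/(4*((-1 + 60**2) - 2613)) = -9073/(4*((-1 + 3600) - 2613)) = -9073/(4*(3599 - 2613)) = -9073/4/986 = -9073/4*1/986 = -9073/3944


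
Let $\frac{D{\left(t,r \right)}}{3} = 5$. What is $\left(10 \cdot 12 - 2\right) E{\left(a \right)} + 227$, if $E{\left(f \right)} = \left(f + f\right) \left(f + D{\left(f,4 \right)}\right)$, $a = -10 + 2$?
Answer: $-12989$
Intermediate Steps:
$D{\left(t,r \right)} = 15$ ($D{\left(t,r \right)} = 3 \cdot 5 = 15$)
$a = -8$
$E{\left(f \right)} = 2 f \left(15 + f\right)$ ($E{\left(f \right)} = \left(f + f\right) \left(f + 15\right) = 2 f \left(15 + f\right)$)
$\left(10 \cdot 12 - 2\right) E{\left(a \right)} + 227 = \left(10 \cdot 12 - 2\right) 2 \left(-8\right) \left(15 - 8\right) + 227 = \left(120 - 2\right) 2 \left(-8\right) 7 + 227 = 118 \left(-112\right) + 227 = -13216 + 227 = -12989$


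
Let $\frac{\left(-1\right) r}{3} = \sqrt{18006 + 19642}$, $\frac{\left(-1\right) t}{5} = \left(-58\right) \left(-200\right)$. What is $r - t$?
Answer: $58000 - 12 \sqrt{2353} \approx 57418.0$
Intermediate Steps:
$t = -58000$ ($t = - 5 \left(\left(-58\right) \left(-200\right)\right) = \left(-5\right) 11600 = -58000$)
$r = - 12 \sqrt{2353}$ ($r = - 3 \sqrt{18006 + 19642} = - 3 \sqrt{37648} = - 3 \cdot 4 \sqrt{2353} = - 12 \sqrt{2353} \approx -582.09$)
$r - t = - 12 \sqrt{2353} - -58000 = - 12 \sqrt{2353} + 58000 = 58000 - 12 \sqrt{2353}$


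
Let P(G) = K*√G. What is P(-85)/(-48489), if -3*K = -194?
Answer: -194*I*√85/145467 ≈ -0.012296*I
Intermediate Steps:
K = 194/3 (K = -⅓*(-194) = 194/3 ≈ 64.667)
P(G) = 194*√G/3
P(-85)/(-48489) = (194*√(-85)/3)/(-48489) = (194*(I*√85)/3)*(-1/48489) = (194*I*√85/3)*(-1/48489) = -194*I*√85/145467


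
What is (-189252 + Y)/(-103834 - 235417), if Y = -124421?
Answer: 313673/339251 ≈ 0.92460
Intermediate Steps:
(-189252 + Y)/(-103834 - 235417) = (-189252 - 124421)/(-103834 - 235417) = -313673/(-339251) = -313673*(-1/339251) = 313673/339251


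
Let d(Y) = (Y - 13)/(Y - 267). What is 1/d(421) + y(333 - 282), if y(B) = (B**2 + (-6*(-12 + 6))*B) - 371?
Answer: 829541/204 ≈ 4066.4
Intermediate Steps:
d(Y) = (-13 + Y)/(-267 + Y)
y(B) = -371 + B**2 + 36*B (y(B) = (B**2 + (-6*(-6))*B) - 371 = (B**2 + 36*B) - 371 = -371 + B**2 + 36*B)
1/d(421) + y(333 - 282) = 1/((-13 + 421)/(-267 + 421)) + (-371 + (333 - 282)**2 + 36*(333 - 282)) = 1/(408/154) + (-371 + 51**2 + 36*51) = 1/((1/154)*408) + (-371 + 2601 + 1836) = 1/(204/77) + 4066 = 77/204 + 4066 = 829541/204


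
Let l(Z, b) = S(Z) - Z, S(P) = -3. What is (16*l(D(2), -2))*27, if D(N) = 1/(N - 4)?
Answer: -1080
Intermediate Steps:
D(N) = 1/(-4 + N)
l(Z, b) = -3 - Z
(16*l(D(2), -2))*27 = (16*(-3 - 1/(-4 + 2)))*27 = (16*(-3 - 1/(-2)))*27 = (16*(-3 - 1*(-1/2)))*27 = (16*(-3 + 1/2))*27 = (16*(-5/2))*27 = -40*27 = -1080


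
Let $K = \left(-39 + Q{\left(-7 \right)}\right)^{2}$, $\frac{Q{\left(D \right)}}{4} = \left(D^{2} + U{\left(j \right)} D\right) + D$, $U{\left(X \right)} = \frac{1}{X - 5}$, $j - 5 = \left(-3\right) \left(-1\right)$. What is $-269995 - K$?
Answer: $- \frac{2558836}{9} \approx -2.8432 \cdot 10^{5}$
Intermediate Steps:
$j = 8$ ($j = 5 - -3 = 5 + 3 = 8$)
$U{\left(X \right)} = \frac{1}{-5 + X}$
$Q{\left(D \right)} = 4 D^{2} + \frac{16 D}{3}$ ($Q{\left(D \right)} = 4 \left(\left(D^{2} + \frac{D}{-5 + 8}\right) + D\right) = 4 \left(\left(D^{2} + \frac{D}{3}\right) + D\right) = 4 \left(D^{2} + \frac{4 D}{3}\right) = 4 D^{2} + \frac{16 D}{3}$)
$K = \frac{128881}{9}$ ($K = \left(-39 + \frac{4}{3} \left(-7\right) \left(4 + 3 \left(-7\right)\right)\right)^{2} = \left(-39 + \frac{4}{3} \left(-7\right) \left(4 - 21\right)\right)^{2} = \left(-39 + \frac{4}{3} \left(-7\right) \left(-17\right)\right)^{2} = \left(-39 + \frac{476}{3}\right)^{2} = \left(\frac{359}{3}\right)^{2} = \frac{128881}{9} \approx 14320.0$)
$-269995 - K = -269995 - \frac{128881}{9} = - \frac{2558836}{9}$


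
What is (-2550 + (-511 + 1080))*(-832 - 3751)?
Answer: 9078923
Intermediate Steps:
(-2550 + (-511 + 1080))*(-832 - 3751) = (-2550 + 569)*(-4583) = -1981*(-4583) = 9078923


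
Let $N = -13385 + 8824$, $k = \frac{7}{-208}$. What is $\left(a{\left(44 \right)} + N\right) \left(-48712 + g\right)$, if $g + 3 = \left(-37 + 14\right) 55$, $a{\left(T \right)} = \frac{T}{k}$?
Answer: $293304060$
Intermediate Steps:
$k = - \frac{7}{208}$ ($k = 7 \left(- \frac{1}{208}\right) = - \frac{7}{208} \approx -0.033654$)
$a{\left(T \right)} = - \frac{208 T}{7}$ ($a{\left(T \right)} = \frac{T}{- \frac{7}{208}} = T \left(- \frac{208}{7}\right) = - \frac{208 T}{7}$)
$N = -4561$
$g = -1268$ ($g = -3 + \left(-37 + 14\right) 55 = -3 - 1265 = -1268$)
$\left(a{\left(44 \right)} + N\right) \left(-48712 + g\right) = \left(\left(- \frac{208}{7}\right) 44 - 4561\right) \left(-48712 - 1268\right) = \left(- \frac{9152}{7} - 4561\right) \left(-49980\right) = \left(- \frac{41079}{7}\right) \left(-49980\right) = 293304060$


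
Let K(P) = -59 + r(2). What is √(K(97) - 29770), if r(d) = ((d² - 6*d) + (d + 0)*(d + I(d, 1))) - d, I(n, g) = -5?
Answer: I*√29845 ≈ 172.76*I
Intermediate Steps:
r(d) = d² - 7*d + d*(-5 + d) (r(d) = ((d² - 6*d) + (d + 0)*(d - 5)) - d = ((d² - 6*d) + d*(-5 + d)) - d = (d² - 6*d + d*(-5 + d)) - d = d² - 7*d + d*(-5 + d))
K(P) = -75 (K(P) = -59 + 2*2*(-6 + 2) = -59 + 2*2*(-4) = -59 - 16 = -75)
√(K(97) - 29770) = √(-75 - 29770) = √(-29845) = I*√29845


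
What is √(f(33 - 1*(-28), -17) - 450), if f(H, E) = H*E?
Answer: I*√1487 ≈ 38.562*I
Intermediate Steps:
f(H, E) = E*H
√(f(33 - 1*(-28), -17) - 450) = √(-17*(33 - 1*(-28)) - 450) = √(-17*(33 + 28) - 450) = √(-17*61 - 450) = √(-1037 - 450) = √(-1487) = I*√1487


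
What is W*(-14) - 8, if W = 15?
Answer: -218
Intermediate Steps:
W*(-14) - 8 = 15*(-14) - 8 = -210 - 8 = -218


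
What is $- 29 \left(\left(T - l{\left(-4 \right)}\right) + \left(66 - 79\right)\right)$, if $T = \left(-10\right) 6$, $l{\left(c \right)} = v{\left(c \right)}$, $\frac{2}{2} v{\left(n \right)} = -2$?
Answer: $2059$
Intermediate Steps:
$v{\left(n \right)} = -2$
$l{\left(c \right)} = -2$
$T = -60$
$- 29 \left(\left(T - l{\left(-4 \right)}\right) + \left(66 - 79\right)\right) = - 29 \left(\left(-60 - -2\right) + \left(66 - 79\right)\right) = - 29 \left(\left(-60 + 2\right) + \left(66 - 79\right)\right) = - 29 \left(-58 - 13\right) = \left(-29\right) \left(-71\right) = 2059$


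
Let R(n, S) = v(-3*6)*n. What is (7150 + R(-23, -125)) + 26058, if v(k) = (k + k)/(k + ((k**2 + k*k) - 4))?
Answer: 10394518/313 ≈ 33209.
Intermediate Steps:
v(k) = 2*k/(-4 + k + 2*k**2) (v(k) = (2*k)/(k + ((k**2 + k**2) - 4)) = (2*k)/(k + (2*k**2 - 4)) = (2*k)/(k + (-4 + 2*k**2)) = (2*k)/(-4 + k + 2*k**2) = 2*k/(-4 + k + 2*k**2))
R(n, S) = -18*n/313 (R(n, S) = (2*(-3*6)/(-4 - 3*6 + 2*(-3*6)**2))*n = (2*(-18)/(-4 - 18 + 2*(-18)**2))*n = (2*(-18)/(-4 - 18 + 2*324))*n = (2*(-18)/(-4 - 18 + 648))*n = (2*(-18)/626)*n = (2*(-18)*(1/626))*n = -18*n/313)
(7150 + R(-23, -125)) + 26058 = (7150 - 18/313*(-23)) + 26058 = (7150 + 414/313) + 26058 = 2238364/313 + 26058 = 10394518/313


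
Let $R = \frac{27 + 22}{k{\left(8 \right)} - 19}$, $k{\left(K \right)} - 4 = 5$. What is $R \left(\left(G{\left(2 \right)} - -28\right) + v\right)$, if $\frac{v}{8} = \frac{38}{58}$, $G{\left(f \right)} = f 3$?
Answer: $- \frac{27881}{145} \approx -192.28$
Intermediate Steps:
$G{\left(f \right)} = 3 f$
$k{\left(K \right)} = 9$ ($k{\left(K \right)} = 4 + 5 = 9$)
$R = - \frac{49}{10}$ ($R = \frac{27 + 22}{9 - 19} = \frac{49}{-10} = 49 \left(- \frac{1}{10}\right) = - \frac{49}{10} \approx -4.9$)
$v = \frac{152}{29}$ ($v = 8 \cdot \frac{38}{58} = 8 \cdot 38 \cdot \frac{1}{58} = 8 \cdot \frac{19}{29} = \frac{152}{29} \approx 5.2414$)
$R \left(\left(G{\left(2 \right)} - -28\right) + v\right) = - \frac{49 \left(\left(3 \cdot 2 - -28\right) + \frac{152}{29}\right)}{10} = - \frac{49 \left(\left(6 + 28\right) + \frac{152}{29}\right)}{10} = - \frac{49 \left(34 + \frac{152}{29}\right)}{10} = \left(- \frac{49}{10}\right) \frac{1138}{29} = - \frac{27881}{145}$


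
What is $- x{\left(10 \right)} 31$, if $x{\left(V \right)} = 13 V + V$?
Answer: $-4340$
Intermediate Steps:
$x{\left(V \right)} = 14 V$
$- x{\left(10 \right)} 31 = - 14 \cdot 10 \cdot 31 = - 140 \cdot 31 = \left(-1\right) 4340 = -4340$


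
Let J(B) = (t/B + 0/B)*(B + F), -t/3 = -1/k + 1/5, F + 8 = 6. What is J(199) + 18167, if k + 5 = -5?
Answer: 36150557/1990 ≈ 18166.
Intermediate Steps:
k = -10 (k = -5 - 5 = -10)
F = -2 (F = -8 + 6 = -2)
t = -9/10 (t = -3*(-1/(-10) + 1/5) = -3*(-1*(-⅒) + 1*(⅕)) = -3*(⅒ + ⅕) = -3*3/10 = -9/10 ≈ -0.90000)
J(B) = -9*(-2 + B)/(10*B) (J(B) = (-9/(10*B) + 0/B)*(B - 2) = (-9/(10*B) + 0)*(-2 + B) = (-9/(10*B))*(-2 + B) = -9*(-2 + B)/(10*B))
J(199) + 18167 = (9/10)*(2 - 1*199)/199 + 18167 = (9/10)*(1/199)*(2 - 199) + 18167 = (9/10)*(1/199)*(-197) + 18167 = -1773/1990 + 18167 = 36150557/1990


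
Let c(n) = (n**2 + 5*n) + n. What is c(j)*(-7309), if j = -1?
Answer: 36545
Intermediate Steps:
c(n) = n**2 + 6*n
c(j)*(-7309) = -(6 - 1)*(-7309) = -1*5*(-7309) = -5*(-7309) = 36545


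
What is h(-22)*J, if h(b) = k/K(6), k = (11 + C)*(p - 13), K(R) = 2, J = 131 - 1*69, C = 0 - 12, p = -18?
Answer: 961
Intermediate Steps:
C = -12
J = 62 (J = 131 - 69 = 62)
k = 31 (k = (11 - 12)*(-18 - 13) = -1*(-31) = 31)
h(b) = 31/2
h(-22)*J = (31/2)*62 = 961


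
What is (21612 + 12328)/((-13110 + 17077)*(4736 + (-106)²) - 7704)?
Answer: 1697/3167661 ≈ 0.00053573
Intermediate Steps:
(21612 + 12328)/((-13110 + 17077)*(4736 + (-106)²) - 7704) = 33940/(3967*(4736 + 11236) - 7704) = 33940/(3967*15972 - 7704) = 33940/(63360924 - 7704) = 33940/63353220 = 33940*(1/63353220) = 1697/3167661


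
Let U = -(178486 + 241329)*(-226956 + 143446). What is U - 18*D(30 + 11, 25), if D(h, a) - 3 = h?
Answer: 35058749858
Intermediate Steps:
D(h, a) = 3 + h
U = 35058750650 (U = -419815*(-83510) = -1*(-35058750650) = 35058750650)
U - 18*D(30 + 11, 25) = 35058750650 - 18*(3 + (30 + 11)) = 35058750650 - 18*(3 + 41) = 35058750650 - 18*44 = 35058750650 - 1*792 = 35058750650 - 792 = 35058749858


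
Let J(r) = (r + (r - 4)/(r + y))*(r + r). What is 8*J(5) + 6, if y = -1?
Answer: 426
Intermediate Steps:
J(r) = 2*r*(r + (-4 + r)/(-1 + r)) (J(r) = (r + (r - 4)/(r - 1))*(r + r) = (r + (-4 + r)/(-1 + r))*(2*r) = 2*r*(r + (-4 + r)/(-1 + r)))
8*J(5) + 6 = 8*(2*5*(-4 + 5²)/(-1 + 5)) + 6 = 8*(2*5*(-4 + 25)/4) + 6 = 8*(2*5*(¼)*21) + 6 = 8*(105/2) + 6 = 420 + 6 = 426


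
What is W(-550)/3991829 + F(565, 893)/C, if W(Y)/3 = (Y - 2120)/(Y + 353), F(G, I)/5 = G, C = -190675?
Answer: -88801013099/5997798917251 ≈ -0.014806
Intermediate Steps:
F(G, I) = 5*G
W(Y) = 3*(-2120 + Y)/(353 + Y) (W(Y) = 3*((Y - 2120)/(Y + 353)) = 3*((-2120 + Y)/(353 + Y)) = 3*(-2120 + Y)/(353 + Y))
W(-550)/3991829 + F(565, 893)/C = (3*(-2120 - 550)/(353 - 550))/3991829 + (5*565)/(-190675) = (3*(-2670)/(-197))*(1/3991829) + 2825*(-1/190675) = (3*(-1/197)*(-2670))*(1/3991829) - 113/7627 = (8010/197)*(1/3991829) - 113/7627 = 8010/786390313 - 113/7627 = -88801013099/5997798917251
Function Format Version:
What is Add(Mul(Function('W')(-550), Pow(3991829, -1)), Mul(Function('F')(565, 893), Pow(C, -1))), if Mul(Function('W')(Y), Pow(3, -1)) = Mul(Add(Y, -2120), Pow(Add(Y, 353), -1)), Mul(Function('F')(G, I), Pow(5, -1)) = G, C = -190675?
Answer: Rational(-88801013099, 5997798917251) ≈ -0.014806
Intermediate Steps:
Function('F')(G, I) = Mul(5, G)
Function('W')(Y) = Mul(3, Pow(Add(353, Y), -1), Add(-2120, Y)) (Function('W')(Y) = Mul(3, Mul(Add(Y, -2120), Pow(Add(Y, 353), -1))) = Mul(3, Mul(Add(-2120, Y), Pow(Add(353, Y), -1))) = Mul(3, Mul(Pow(Add(353, Y), -1), Add(-2120, Y))) = Mul(3, Pow(Add(353, Y), -1), Add(-2120, Y)))
Add(Mul(Function('W')(-550), Pow(3991829, -1)), Mul(Function('F')(565, 893), Pow(C, -1))) = Add(Mul(Mul(3, Pow(Add(353, -550), -1), Add(-2120, -550)), Pow(3991829, -1)), Mul(Mul(5, 565), Pow(-190675, -1))) = Add(Mul(Mul(3, Pow(-197, -1), -2670), Rational(1, 3991829)), Mul(2825, Rational(-1, 190675))) = Add(Mul(Mul(3, Rational(-1, 197), -2670), Rational(1, 3991829)), Rational(-113, 7627)) = Add(Mul(Rational(8010, 197), Rational(1, 3991829)), Rational(-113, 7627)) = Add(Rational(8010, 786390313), Rational(-113, 7627)) = Rational(-88801013099, 5997798917251)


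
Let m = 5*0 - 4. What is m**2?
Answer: 16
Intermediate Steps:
m = -4 (m = 0 - 4 = -4)
m**2 = (-4)**2 = 16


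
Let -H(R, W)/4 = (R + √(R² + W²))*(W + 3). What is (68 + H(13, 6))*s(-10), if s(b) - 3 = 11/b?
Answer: -760 - 342*√205/5 ≈ -1739.3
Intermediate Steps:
s(b) = 3 + 11/b
H(R, W) = -4*(3 + W)*(R + √(R² + W²)) (H(R, W) = -4*(R + √(R² + W²))*(W + 3) = -4*(R + √(R² + W²))*(3 + W) = -4*(3 + W)*(R + √(R² + W²)))
(68 + H(13, 6))*s(-10) = (68 + (-12*13 - 12*√(13² + 6²) - 4*13*6 - 4*6*√(13² + 6²)))*(3 + 11/(-10)) = (68 + (-156 - 12*√(169 + 36) - 312 - 4*6*√(169 + 36)))*(3 + 11*(-⅒)) = (68 + (-156 - 12*√205 - 312 - 4*6*√205))*(3 - 11/10) = (68 + (-156 - 12*√205 - 312 - 24*√205))*(19/10) = (68 + (-468 - 36*√205))*(19/10) = (-400 - 36*√205)*(19/10) = -760 - 342*√205/5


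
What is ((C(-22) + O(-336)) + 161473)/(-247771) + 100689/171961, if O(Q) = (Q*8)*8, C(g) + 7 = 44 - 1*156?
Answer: 899068369/42606948931 ≈ 0.021101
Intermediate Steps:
C(g) = -119 (C(g) = -7 + (44 - 1*156) = -7 + (44 - 156) = -7 - 112 = -119)
O(Q) = 64*Q (O(Q) = (8*Q)*8 = 64*Q)
((C(-22) + O(-336)) + 161473)/(-247771) + 100689/171961 = ((-119 + 64*(-336)) + 161473)/(-247771) + 100689/171961 = ((-119 - 21504) + 161473)*(-1/247771) + 100689*(1/171961) = (-21623 + 161473)*(-1/247771) + 100689/171961 = 139850*(-1/247771) + 100689/171961 = -139850/247771 + 100689/171961 = 899068369/42606948931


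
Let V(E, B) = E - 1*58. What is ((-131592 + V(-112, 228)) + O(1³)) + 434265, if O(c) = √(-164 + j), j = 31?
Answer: 302503 + I*√133 ≈ 3.025e+5 + 11.533*I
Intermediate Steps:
O(c) = I*√133 (O(c) = √(-164 + 31) = √(-133) = I*√133)
V(E, B) = -58 + E (V(E, B) = E - 58 = -58 + E)
((-131592 + V(-112, 228)) + O(1³)) + 434265 = ((-131592 + (-58 - 112)) + I*√133) + 434265 = ((-131592 - 170) + I*√133) + 434265 = (-131762 + I*√133) + 434265 = 302503 + I*√133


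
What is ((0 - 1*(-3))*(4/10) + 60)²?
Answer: 93636/25 ≈ 3745.4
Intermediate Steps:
((0 - 1*(-3))*(4/10) + 60)² = ((0 + 3)*(4*(⅒)) + 60)² = (3*(⅖) + 60)² = (6/5 + 60)² = (306/5)² = 93636/25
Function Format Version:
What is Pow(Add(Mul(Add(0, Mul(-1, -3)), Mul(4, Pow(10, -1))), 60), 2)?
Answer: Rational(93636, 25) ≈ 3745.4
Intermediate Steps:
Pow(Add(Mul(Add(0, Mul(-1, -3)), Mul(4, Pow(10, -1))), 60), 2) = Pow(Add(Mul(Add(0, 3), Mul(4, Rational(1, 10))), 60), 2) = Pow(Add(Mul(3, Rational(2, 5)), 60), 2) = Pow(Add(Rational(6, 5), 60), 2) = Pow(Rational(306, 5), 2) = Rational(93636, 25)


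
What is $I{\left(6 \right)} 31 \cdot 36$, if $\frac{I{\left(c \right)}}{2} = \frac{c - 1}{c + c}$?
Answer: $930$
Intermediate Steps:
$I{\left(c \right)} = \frac{-1 + c}{c}$ ($I{\left(c \right)} = 2 \frac{c - 1}{c + c} = 2 \frac{-1 + c}{2 c} = \frac{-1 + c}{c}$)
$I{\left(6 \right)} 31 \cdot 36 = \frac{-1 + 6}{6} \cdot 31 \cdot 36 = \frac{1}{6} \cdot 5 \cdot 31 \cdot 36 = \frac{5}{6} \cdot 31 \cdot 36 = \frac{155}{6} \cdot 36 = 930$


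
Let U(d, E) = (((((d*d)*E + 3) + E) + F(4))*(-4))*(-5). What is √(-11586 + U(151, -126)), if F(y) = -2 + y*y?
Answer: I*√57472286 ≈ 7581.0*I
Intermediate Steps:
F(y) = -2 + y²
U(d, E) = 340 + 20*E + 20*E*d² (U(d, E) = (((((d*d)*E + 3) + E) + (-2 + 4²))*(-4))*(-5) = ((((d²*E + 3) + E) + (-2 + 16))*(-4))*(-5) = ((((E*d² + 3) + E) + 14)*(-4))*(-5) = ((((3 + E*d²) + E) + 14)*(-4))*(-5) = (((3 + E + E*d²) + 14)*(-4))*(-5) = ((17 + E + E*d²)*(-4))*(-5) = (-68 - 4*E - 4*E*d²)*(-5) = 340 + 20*E + 20*E*d²)
√(-11586 + U(151, -126)) = √(-11586 + (340 + 20*(-126) + 20*(-126)*151²)) = √(-11586 + (340 - 2520 + 20*(-126)*22801)) = √(-11586 + (340 - 2520 - 57458520)) = √(-11586 - 57460700) = √(-57472286) = I*√57472286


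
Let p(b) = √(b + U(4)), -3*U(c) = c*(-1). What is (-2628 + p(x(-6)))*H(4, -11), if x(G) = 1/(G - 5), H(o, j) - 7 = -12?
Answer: 13140 - 5*√1353/33 ≈ 13134.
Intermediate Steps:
H(o, j) = -5 (H(o, j) = 7 - 12 = -5)
x(G) = 1/(-5 + G)
U(c) = c/3 (U(c) = -c*(-1)/3 = -(-1)*c/3 = c/3)
p(b) = √(4/3 + b) (p(b) = √(b + (⅓)*4) = √(b + 4/3) = √(4/3 + b))
(-2628 + p(x(-6)))*H(4, -11) = (-2628 + √(12 + 9/(-5 - 6))/3)*(-5) = (-2628 + √(12 + 9/(-11))/3)*(-5) = (-2628 + √(12 + 9*(-1/11))/3)*(-5) = (-2628 + √(12 - 9/11)/3)*(-5) = (-2628 + √(123/11)/3)*(-5) = (-2628 + (√1353/11)/3)*(-5) = (-2628 + √1353/33)*(-5) = 13140 - 5*√1353/33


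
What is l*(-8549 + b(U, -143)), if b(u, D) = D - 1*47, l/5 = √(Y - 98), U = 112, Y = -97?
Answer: -43695*I*√195 ≈ -6.1017e+5*I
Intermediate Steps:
l = 5*I*√195 (l = 5*√(-97 - 98) = 5*√(-195) = 5*(I*√195) = 5*I*√195 ≈ 69.821*I)
b(u, D) = -47 + D (b(u, D) = D - 47 = -47 + D)
l*(-8549 + b(U, -143)) = (5*I*√195)*(-8549 + (-47 - 143)) = (5*I*√195)*(-8549 - 190) = (5*I*√195)*(-8739) = -43695*I*√195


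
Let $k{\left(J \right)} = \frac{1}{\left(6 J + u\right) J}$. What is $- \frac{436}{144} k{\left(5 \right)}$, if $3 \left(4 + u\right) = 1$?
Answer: $- \frac{109}{4740} \approx -0.022996$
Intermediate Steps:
$u = - \frac{11}{3}$ ($u = -4 + \frac{1}{3} \cdot 1 = -4 + \frac{1}{3} = - \frac{11}{3} \approx -3.6667$)
$k{\left(J \right)} = \frac{1}{J \left(- \frac{11}{3} + 6 J\right)}$ ($k{\left(J \right)} = \frac{1}{\left(6 J - \frac{11}{3}\right) J} = \frac{1}{\left(- \frac{11}{3} + 6 J\right) J} = \frac{1}{J \left(- \frac{11}{3} + 6 J\right)}$)
$- \frac{436}{144} k{\left(5 \right)} = - \frac{436}{144} \frac{3}{5 \left(-11 + 18 \cdot 5\right)} = \left(-436\right) \frac{1}{144} \cdot 3 \cdot \frac{1}{5} \frac{1}{-11 + 90} = - \frac{109 \cdot 3 \cdot \frac{1}{5} \cdot \frac{1}{79}}{36} = \left(- \frac{109}{36}\right) \frac{3}{395} = - \frac{109}{4740}$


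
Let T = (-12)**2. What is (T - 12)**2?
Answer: 17424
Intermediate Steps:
T = 144
(T - 12)**2 = (144 - 12)**2 = 132**2 = 17424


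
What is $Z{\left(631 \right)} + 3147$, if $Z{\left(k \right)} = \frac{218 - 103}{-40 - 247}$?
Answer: $\frac{903074}{287} \approx 3146.6$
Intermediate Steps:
$Z{\left(k \right)} = - \frac{115}{287}$ ($Z{\left(k \right)} = \frac{115}{-287} = 115 \left(- \frac{1}{287}\right) = - \frac{115}{287}$)
$Z{\left(631 \right)} + 3147 = - \frac{115}{287} + 3147 = \frac{903074}{287}$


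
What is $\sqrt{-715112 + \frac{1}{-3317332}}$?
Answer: $\frac{i \sqrt{1967396754548119605}}{1658666} \approx 845.64 i$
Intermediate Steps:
$\sqrt{-715112 + \frac{1}{-3317332}} = \sqrt{-715112 - \frac{1}{3317332}} = \sqrt{- \frac{2372263921185}{3317332}} = \frac{i \sqrt{1967396754548119605}}{1658666}$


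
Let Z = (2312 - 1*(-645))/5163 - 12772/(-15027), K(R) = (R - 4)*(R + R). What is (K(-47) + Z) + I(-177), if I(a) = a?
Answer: 39813061788/8620489 ≈ 4618.4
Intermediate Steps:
K(R) = 2*R*(-4 + R) (K(R) = (-4 + R)*(2*R) = 2*R*(-4 + R))
Z = 12264075/8620489 (Z = (2312 + 645)*(1/5163) - 12772*(-1/15027) = 2957*(1/5163) + 12772/15027 = 2957/5163 + 12772/15027 = 12264075/8620489 ≈ 1.4227)
(K(-47) + Z) + I(-177) = (2*(-47)*(-4 - 47) + 12264075/8620489) - 177 = (2*(-47)*(-51) + 12264075/8620489) - 177 = (4794 + 12264075/8620489) - 177 = 41338888341/8620489 - 177 = 39813061788/8620489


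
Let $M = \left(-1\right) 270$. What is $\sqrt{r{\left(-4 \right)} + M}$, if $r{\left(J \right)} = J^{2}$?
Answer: $i \sqrt{254} \approx 15.937 i$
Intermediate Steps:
$M = -270$
$\sqrt{r{\left(-4 \right)} + M} = \sqrt{\left(-4\right)^{2} - 270} = \sqrt{16 - 270} = \sqrt{-254} = i \sqrt{254}$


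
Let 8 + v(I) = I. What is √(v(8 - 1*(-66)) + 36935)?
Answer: √37001 ≈ 192.36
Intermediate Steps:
v(I) = -8 + I
√(v(8 - 1*(-66)) + 36935) = √((-8 + (8 - 1*(-66))) + 36935) = √((-8 + (8 + 66)) + 36935) = √((-8 + 74) + 36935) = √(66 + 36935) = √37001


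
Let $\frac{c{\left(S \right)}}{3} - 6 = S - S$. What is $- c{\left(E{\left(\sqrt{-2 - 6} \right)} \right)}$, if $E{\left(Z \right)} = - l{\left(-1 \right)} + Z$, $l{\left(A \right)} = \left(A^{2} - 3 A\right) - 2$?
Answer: $-18$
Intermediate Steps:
$l{\left(A \right)} = -2 + A^{2} - 3 A$
$E{\left(Z \right)} = -2 + Z$ ($E{\left(Z \right)} = - (-2 + \left(-1\right)^{2} - -3) + Z = - (-2 + 1 + 3) + Z = \left(-1\right) 2 + Z = -2 + Z$)
$c{\left(S \right)} = 18$ ($c{\left(S \right)} = 18 + 3 \left(S - S\right) = 18 + 3 \cdot 0 = 18 + 0 = 18$)
$- c{\left(E{\left(\sqrt{-2 - 6} \right)} \right)} = \left(-1\right) 18 = -18$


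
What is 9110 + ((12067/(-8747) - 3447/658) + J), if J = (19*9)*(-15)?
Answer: 37631826675/5755526 ≈ 6538.4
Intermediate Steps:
J = -2565 (J = 171*(-15) = -2565)
9110 + ((12067/(-8747) - 3447/658) + J) = 9110 + ((12067/(-8747) - 3447/658) - 2565) = 9110 + ((12067*(-1/8747) - 3447*1/658) - 2565) = 9110 + ((-12067/8747 - 3447/658) - 2565) = 9110 + (-38090995/5755526 - 2565) = 9110 - 14801015185/5755526 = 37631826675/5755526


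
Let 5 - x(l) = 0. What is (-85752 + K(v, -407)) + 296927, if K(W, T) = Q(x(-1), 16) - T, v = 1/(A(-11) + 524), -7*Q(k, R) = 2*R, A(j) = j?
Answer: 1481042/7 ≈ 2.1158e+5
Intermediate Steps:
x(l) = 5 (x(l) = 5 - 1*0 = 5 + 0 = 5)
Q(k, R) = -2*R/7
v = 1/513 (v = 1/(-11 + 524) = 1/513 ≈ 0.0019493)
K(W, T) = -32/7 - T (K(W, T) = -2/7*16 - T = -32/7 - T)
(-85752 + K(v, -407)) + 296927 = (-85752 + (-32/7 - 1*(-407))) + 296927 = (-85752 + (-32/7 + 407)) + 296927 = (-85752 + 2817/7) + 296927 = -597447/7 + 296927 = 1481042/7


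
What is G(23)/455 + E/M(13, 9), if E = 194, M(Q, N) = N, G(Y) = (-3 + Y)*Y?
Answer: 18482/819 ≈ 22.567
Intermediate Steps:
G(Y) = Y*(-3 + Y)
G(23)/455 + E/M(13, 9) = (23*(-3 + 23))/455 + 194/9 = (23*20)*(1/455) + 194*(1/9) = 460*(1/455) + 194/9 = 92/91 + 194/9 = 18482/819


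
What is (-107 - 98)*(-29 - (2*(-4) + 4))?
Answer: 5125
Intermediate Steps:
(-107 - 98)*(-29 - (2*(-4) + 4)) = -205*(-29 - (-8 + 4)) = -205*(-29 - 1*(-4)) = -205*(-29 + 4) = -205*(-25) = 5125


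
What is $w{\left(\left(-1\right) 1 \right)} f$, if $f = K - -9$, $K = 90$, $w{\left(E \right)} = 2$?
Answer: $198$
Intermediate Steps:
$f = 99$ ($f = 90 - -9 = 90 + 9 = 99$)
$w{\left(\left(-1\right) 1 \right)} f = 2 \cdot 99 = 198$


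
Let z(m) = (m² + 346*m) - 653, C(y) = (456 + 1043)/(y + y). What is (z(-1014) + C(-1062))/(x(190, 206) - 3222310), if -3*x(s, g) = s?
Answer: -1437307177/6844320960 ≈ -0.21000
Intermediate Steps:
C(y) = 1499/(2*y) (C(y) = 1499/((2*y)) = 1499*(1/(2*y)) = 1499/(2*y))
x(s, g) = -s/3
z(m) = -653 + m² + 346*m
(z(-1014) + C(-1062))/(x(190, 206) - 3222310) = ((-653 + (-1014)² + 346*(-1014)) + (1499/2)/(-1062))/(-⅓*190 - 3222310) = ((-653 + 1028196 - 350844) + (1499/2)*(-1/1062))/(-190/3 - 3222310) = (676699 - 1499/2124)/(-9667120/3) = (1437307177/2124)*(-3/9667120) = -1437307177/6844320960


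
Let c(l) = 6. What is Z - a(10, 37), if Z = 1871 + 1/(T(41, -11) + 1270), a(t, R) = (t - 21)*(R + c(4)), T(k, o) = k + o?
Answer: 3047201/1300 ≈ 2344.0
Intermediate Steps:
a(t, R) = (-21 + t)*(6 + R) (a(t, R) = (t - 21)*(R + 6) = (-21 + t)*(6 + R))
Z = 2432301/1300 (Z = 1871 + 1/((41 - 11) + 1270) = 1871 + 1/(30 + 1270) = 1871 + 1/1300 = 2432301/1300 ≈ 1871.0)
Z - a(10, 37) = 2432301/1300 - (-126 - 21*37 + 6*10 + 37*10) = 2432301/1300 - (-126 - 777 + 60 + 370) = 2432301/1300 - 1*(-473) = 2432301/1300 + 473 = 3047201/1300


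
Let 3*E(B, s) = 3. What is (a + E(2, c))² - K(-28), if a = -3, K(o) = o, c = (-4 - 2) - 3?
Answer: 32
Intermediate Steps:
c = -9 (c = -6 - 3 = -9)
E(B, s) = 1 (E(B, s) = (⅓)*3 = 1)
(a + E(2, c))² - K(-28) = (-3 + 1)² - 1*(-28) = (-2)² + 28 = 4 + 28 = 32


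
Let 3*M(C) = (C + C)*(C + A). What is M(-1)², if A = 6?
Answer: 100/9 ≈ 11.111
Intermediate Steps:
M(C) = 2*C*(6 + C)/3 (M(C) = ((C + C)*(C + 6))/3 = ((2*C)*(6 + C))/3 = (2*C*(6 + C))/3 = 2*C*(6 + C)/3)
M(-1)² = ((⅔)*(-1)*(6 - 1))² = ((⅔)*(-1)*5)² = (-10/3)² = 100/9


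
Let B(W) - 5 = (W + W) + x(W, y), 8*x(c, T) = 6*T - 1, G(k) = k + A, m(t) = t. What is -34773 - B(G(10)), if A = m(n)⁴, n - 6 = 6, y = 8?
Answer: -610207/8 ≈ -76276.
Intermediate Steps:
n = 12 (n = 6 + 6 = 12)
A = 20736 (A = 12⁴ = 20736)
G(k) = 20736 + k (G(k) = k + 20736 = 20736 + k)
x(c, T) = -⅛ + 3*T/4 (x(c, T) = (6*T - 1)/8 = (-1 + 6*T)/8 = -⅛ + 3*T/4)
B(W) = 87/8 + 2*W (B(W) = 5 + ((W + W) + (-⅛ + (¾)*8)) = 5 + (2*W + (-⅛ + 6)) = 5 + (2*W + 47/8) = 5 + (47/8 + 2*W) = 87/8 + 2*W)
-34773 - B(G(10)) = -34773 - (87/8 + 2*(20736 + 10)) = -34773 - (87/8 + 2*20746) = -34773 - (87/8 + 41492) = -34773 - 1*332023/8 = -34773 - 332023/8 = -610207/8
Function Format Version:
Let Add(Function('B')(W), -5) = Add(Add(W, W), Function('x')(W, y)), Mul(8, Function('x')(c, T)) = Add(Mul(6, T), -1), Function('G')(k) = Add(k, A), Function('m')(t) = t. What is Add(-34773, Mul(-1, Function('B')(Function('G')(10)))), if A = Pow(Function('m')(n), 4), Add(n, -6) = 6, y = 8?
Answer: Rational(-610207, 8) ≈ -76276.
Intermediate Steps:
n = 12 (n = Add(6, 6) = 12)
A = 20736 (A = Pow(12, 4) = 20736)
Function('G')(k) = Add(20736, k) (Function('G')(k) = Add(k, 20736) = Add(20736, k))
Function('x')(c, T) = Add(Rational(-1, 8), Mul(Rational(3, 4), T)) (Function('x')(c, T) = Mul(Rational(1, 8), Add(Mul(6, T), -1)) = Mul(Rational(1, 8), Add(-1, Mul(6, T))) = Add(Rational(-1, 8), Mul(Rational(3, 4), T)))
Function('B')(W) = Add(Rational(87, 8), Mul(2, W)) (Function('B')(W) = Add(5, Add(Add(W, W), Add(Rational(-1, 8), Mul(Rational(3, 4), 8)))) = Add(5, Add(Mul(2, W), Add(Rational(-1, 8), 6))) = Add(5, Add(Mul(2, W), Rational(47, 8))) = Add(5, Add(Rational(47, 8), Mul(2, W))) = Add(Rational(87, 8), Mul(2, W)))
Add(-34773, Mul(-1, Function('B')(Function('G')(10)))) = Add(-34773, Mul(-1, Add(Rational(87, 8), Mul(2, Add(20736, 10))))) = Add(-34773, Mul(-1, Add(Rational(87, 8), Mul(2, 20746)))) = Add(-34773, Mul(-1, Add(Rational(87, 8), 41492))) = Add(-34773, Mul(-1, Rational(332023, 8))) = Add(-34773, Rational(-332023, 8)) = Rational(-610207, 8)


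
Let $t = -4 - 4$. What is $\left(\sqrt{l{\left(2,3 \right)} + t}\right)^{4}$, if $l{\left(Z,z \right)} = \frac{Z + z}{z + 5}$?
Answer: $\frac{3481}{64} \approx 54.391$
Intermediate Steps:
$l{\left(Z,z \right)} = \frac{Z + z}{5 + z}$
$t = -8$ ($t = -4 - 4 = -8$)
$\left(\sqrt{l{\left(2,3 \right)} + t}\right)^{4} = \left(\sqrt{\frac{2 + 3}{5 + 3} - 8}\right)^{4} = \left(\sqrt{\frac{1}{8} \cdot 5 - 8}\right)^{4} = \left(\sqrt{\frac{5}{8} - 8}\right)^{4} = \left(\sqrt{- \frac{59}{8}}\right)^{4} = \left(\frac{i \sqrt{118}}{4}\right)^{4} = \frac{3481}{64}$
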